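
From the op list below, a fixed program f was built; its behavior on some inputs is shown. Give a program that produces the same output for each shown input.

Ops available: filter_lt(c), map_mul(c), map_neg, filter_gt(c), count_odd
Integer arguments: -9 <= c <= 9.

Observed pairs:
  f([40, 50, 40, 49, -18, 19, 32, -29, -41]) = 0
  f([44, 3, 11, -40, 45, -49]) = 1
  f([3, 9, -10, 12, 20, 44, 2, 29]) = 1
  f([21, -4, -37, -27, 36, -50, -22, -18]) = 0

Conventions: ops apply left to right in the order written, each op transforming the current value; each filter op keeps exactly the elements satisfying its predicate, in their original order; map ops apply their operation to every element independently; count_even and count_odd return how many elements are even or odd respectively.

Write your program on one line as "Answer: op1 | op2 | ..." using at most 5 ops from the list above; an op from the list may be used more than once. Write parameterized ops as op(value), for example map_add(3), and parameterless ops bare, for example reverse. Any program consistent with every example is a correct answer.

filter_gt(-2) | filter_lt(9) | map_mul(-9) | count_odd

Check, running the answer program on each example:
  [40, 50, 40, 49, -18, 19, 32, -29, -41] -> [40, 50, 40, 49, 19, 32] -> [] -> [] -> 0
  [44, 3, 11, -40, 45, -49] -> [44, 3, 11, 45] -> [3] -> [-27] -> 1
  [3, 9, -10, 12, 20, 44, 2, 29] -> [3, 9, 12, 20, 44, 2, 29] -> [3, 2] -> [-27, -18] -> 1
  [21, -4, -37, -27, 36, -50, -22, -18] -> [21, 36] -> [] -> [] -> 0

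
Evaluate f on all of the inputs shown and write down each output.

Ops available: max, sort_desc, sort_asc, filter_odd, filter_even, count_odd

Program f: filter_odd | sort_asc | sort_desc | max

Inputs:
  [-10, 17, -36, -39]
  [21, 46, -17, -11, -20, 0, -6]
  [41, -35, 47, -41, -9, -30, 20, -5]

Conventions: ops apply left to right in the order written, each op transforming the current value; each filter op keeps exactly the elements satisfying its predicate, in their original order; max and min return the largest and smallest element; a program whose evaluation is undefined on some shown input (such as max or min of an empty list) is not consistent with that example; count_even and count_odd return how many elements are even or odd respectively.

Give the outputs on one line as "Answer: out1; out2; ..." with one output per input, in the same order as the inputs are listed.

Execution, op by op:
  [-10, 17, -36, -39] -> [17, -39] -> [-39, 17] -> [17, -39] -> 17
  [21, 46, -17, -11, -20, 0, -6] -> [21, -17, -11] -> [-17, -11, 21] -> [21, -11, -17] -> 21
  [41, -35, 47, -41, -9, -30, 20, -5] -> [41, -35, 47, -41, -9, -5] -> [-41, -35, -9, -5, 41, 47] -> [47, 41, -5, -9, -35, -41] -> 47

17; 21; 47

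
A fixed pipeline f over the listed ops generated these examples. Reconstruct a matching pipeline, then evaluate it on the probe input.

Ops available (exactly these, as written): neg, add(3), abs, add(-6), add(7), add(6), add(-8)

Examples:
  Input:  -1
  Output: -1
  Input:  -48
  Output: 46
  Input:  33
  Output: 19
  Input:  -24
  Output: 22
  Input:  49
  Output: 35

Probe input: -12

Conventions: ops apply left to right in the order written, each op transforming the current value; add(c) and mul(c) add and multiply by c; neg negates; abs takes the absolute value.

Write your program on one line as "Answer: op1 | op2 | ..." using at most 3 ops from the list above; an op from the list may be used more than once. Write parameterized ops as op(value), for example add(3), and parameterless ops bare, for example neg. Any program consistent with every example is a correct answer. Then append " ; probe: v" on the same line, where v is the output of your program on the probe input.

add(-6) | abs | add(-8) ; probe: 10

Check, running the answer program on each example:
  -1 -> -7 -> 7 -> -1
  -48 -> -54 -> 54 -> 46
  33 -> 27 -> 27 -> 19
  -24 -> -30 -> 30 -> 22
  49 -> 43 -> 43 -> 35
  probe: -12 -> -18 -> 18 -> 10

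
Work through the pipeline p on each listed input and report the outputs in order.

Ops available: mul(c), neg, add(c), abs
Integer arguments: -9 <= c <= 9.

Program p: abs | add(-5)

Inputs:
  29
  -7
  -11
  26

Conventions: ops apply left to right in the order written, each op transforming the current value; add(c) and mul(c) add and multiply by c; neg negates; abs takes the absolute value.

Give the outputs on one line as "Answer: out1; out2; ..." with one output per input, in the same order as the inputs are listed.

Execution, op by op:
  29 -> 29 -> 24
  -7 -> 7 -> 2
  -11 -> 11 -> 6
  26 -> 26 -> 21

24; 2; 6; 21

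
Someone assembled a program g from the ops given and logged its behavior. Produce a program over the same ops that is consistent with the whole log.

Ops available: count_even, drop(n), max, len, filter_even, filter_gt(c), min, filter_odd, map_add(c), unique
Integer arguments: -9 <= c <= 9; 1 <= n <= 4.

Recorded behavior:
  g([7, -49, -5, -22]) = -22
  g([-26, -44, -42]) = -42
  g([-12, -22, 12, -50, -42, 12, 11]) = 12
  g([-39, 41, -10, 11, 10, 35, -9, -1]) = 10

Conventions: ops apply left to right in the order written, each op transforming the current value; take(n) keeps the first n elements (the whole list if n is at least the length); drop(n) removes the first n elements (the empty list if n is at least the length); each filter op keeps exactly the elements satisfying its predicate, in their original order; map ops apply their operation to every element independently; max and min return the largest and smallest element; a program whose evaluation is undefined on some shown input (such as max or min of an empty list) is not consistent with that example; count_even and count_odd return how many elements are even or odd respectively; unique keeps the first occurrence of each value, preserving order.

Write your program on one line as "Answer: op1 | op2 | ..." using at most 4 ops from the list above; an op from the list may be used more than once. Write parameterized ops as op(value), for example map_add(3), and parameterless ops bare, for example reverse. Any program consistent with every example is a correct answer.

unique | drop(1) | filter_even | max

Check, running the answer program on each example:
  [7, -49, -5, -22] -> [7, -49, -5, -22] -> [-49, -5, -22] -> [-22] -> -22
  [-26, -44, -42] -> [-26, -44, -42] -> [-44, -42] -> [-44, -42] -> -42
  [-12, -22, 12, -50, -42, 12, 11] -> [-12, -22, 12, -50, -42, 11] -> [-22, 12, -50, -42, 11] -> [-22, 12, -50, -42] -> 12
  [-39, 41, -10, 11, 10, 35, -9, -1] -> [-39, 41, -10, 11, 10, 35, -9, -1] -> [41, -10, 11, 10, 35, -9, -1] -> [-10, 10] -> 10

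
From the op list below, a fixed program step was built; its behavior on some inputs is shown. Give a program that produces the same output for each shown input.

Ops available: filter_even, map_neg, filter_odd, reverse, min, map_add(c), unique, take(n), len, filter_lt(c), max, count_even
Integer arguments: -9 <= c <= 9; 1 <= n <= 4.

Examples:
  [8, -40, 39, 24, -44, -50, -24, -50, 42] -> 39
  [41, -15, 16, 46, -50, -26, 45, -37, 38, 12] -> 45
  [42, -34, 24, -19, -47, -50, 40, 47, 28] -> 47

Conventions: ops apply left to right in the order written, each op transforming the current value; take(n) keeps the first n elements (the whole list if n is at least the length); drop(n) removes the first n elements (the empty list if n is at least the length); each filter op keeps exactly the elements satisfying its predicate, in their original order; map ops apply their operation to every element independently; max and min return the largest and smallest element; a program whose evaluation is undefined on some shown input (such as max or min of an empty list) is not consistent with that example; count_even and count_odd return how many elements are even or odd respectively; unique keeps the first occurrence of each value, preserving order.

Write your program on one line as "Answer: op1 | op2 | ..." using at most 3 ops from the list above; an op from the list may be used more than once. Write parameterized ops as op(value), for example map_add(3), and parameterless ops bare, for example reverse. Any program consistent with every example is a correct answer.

reverse | filter_odd | max

Check, running the answer program on each example:
  [8, -40, 39, 24, -44, -50, -24, -50, 42] -> [42, -50, -24, -50, -44, 24, 39, -40, 8] -> [39] -> 39
  [41, -15, 16, 46, -50, -26, 45, -37, 38, 12] -> [12, 38, -37, 45, -26, -50, 46, 16, -15, 41] -> [-37, 45, -15, 41] -> 45
  [42, -34, 24, -19, -47, -50, 40, 47, 28] -> [28, 47, 40, -50, -47, -19, 24, -34, 42] -> [47, -47, -19] -> 47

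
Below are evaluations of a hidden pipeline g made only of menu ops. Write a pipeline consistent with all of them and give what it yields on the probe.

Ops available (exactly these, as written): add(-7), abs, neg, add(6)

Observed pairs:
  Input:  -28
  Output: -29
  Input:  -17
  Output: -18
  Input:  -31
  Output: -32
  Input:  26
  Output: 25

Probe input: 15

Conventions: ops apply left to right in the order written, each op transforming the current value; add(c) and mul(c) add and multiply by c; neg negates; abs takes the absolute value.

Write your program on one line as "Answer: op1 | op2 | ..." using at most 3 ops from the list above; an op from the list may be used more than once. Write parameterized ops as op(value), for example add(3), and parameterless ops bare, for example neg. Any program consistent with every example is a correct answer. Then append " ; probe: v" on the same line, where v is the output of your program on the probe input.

add(6) | add(-7) ; probe: 14

Check, running the answer program on each example:
  -28 -> -22 -> -29
  -17 -> -11 -> -18
  -31 -> -25 -> -32
  26 -> 32 -> 25
  probe: 15 -> 21 -> 14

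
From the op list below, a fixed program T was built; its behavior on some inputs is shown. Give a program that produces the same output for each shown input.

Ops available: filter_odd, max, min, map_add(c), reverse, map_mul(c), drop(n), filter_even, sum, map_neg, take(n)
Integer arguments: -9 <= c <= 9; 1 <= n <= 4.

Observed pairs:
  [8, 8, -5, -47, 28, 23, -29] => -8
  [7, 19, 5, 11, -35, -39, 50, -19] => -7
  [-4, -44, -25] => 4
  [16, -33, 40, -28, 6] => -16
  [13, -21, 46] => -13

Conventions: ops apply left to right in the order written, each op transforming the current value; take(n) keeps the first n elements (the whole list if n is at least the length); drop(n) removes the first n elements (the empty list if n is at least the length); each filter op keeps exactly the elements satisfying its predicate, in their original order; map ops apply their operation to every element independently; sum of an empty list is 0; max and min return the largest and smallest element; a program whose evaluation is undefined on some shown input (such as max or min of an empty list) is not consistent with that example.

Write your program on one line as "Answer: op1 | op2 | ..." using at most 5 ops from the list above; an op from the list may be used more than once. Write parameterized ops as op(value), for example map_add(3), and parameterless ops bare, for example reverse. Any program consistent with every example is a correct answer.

take(3) | take(1) | map_neg | min

Check, running the answer program on each example:
  [8, 8, -5, -47, 28, 23, -29] -> [8, 8, -5] -> [8] -> [-8] -> -8
  [7, 19, 5, 11, -35, -39, 50, -19] -> [7, 19, 5] -> [7] -> [-7] -> -7
  [-4, -44, -25] -> [-4, -44, -25] -> [-4] -> [4] -> 4
  [16, -33, 40, -28, 6] -> [16, -33, 40] -> [16] -> [-16] -> -16
  [13, -21, 46] -> [13, -21, 46] -> [13] -> [-13] -> -13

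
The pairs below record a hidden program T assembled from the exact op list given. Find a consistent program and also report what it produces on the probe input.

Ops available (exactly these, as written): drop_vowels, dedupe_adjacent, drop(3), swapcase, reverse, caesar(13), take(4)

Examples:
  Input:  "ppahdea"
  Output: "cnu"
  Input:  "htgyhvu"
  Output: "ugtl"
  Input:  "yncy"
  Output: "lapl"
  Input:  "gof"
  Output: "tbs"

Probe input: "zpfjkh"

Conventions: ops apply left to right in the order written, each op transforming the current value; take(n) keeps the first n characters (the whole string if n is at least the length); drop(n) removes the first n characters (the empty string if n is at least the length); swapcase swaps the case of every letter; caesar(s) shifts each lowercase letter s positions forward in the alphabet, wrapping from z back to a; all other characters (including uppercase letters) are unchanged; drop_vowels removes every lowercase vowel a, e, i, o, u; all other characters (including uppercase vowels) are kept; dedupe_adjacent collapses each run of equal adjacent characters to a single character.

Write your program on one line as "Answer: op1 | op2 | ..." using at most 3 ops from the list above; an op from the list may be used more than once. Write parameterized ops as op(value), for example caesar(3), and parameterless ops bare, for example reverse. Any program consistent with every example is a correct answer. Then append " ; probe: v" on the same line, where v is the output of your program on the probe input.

caesar(13) | take(4) | dedupe_adjacent ; probe: "mcsw"

Check, running the answer program on each example:
  "ppahdea" -> "ccnuqrn" -> "ccnu" -> "cnu"
  "htgyhvu" -> "ugtluih" -> "ugtl" -> "ugtl"
  "yncy" -> "lapl" -> "lapl" -> "lapl"
  "gof" -> "tbs" -> "tbs" -> "tbs"
  probe: "zpfjkh" -> "mcswxu" -> "mcsw" -> "mcsw"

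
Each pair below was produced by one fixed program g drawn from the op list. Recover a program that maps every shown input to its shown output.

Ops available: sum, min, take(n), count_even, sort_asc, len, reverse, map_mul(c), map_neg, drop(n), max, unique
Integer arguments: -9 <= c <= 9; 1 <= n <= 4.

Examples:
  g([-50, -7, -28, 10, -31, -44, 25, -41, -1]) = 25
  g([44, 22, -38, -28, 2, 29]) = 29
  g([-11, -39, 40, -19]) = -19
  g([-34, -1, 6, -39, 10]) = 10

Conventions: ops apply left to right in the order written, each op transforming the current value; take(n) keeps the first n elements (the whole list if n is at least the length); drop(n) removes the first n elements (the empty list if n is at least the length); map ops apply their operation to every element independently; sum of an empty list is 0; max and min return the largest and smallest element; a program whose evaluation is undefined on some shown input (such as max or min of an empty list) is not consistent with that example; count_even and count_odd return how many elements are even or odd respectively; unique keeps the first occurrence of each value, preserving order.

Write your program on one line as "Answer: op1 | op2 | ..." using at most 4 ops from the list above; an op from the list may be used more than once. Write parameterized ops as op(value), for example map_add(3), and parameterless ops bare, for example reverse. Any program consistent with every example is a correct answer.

drop(3) | reverse | max

Check, running the answer program on each example:
  [-50, -7, -28, 10, -31, -44, 25, -41, -1] -> [10, -31, -44, 25, -41, -1] -> [-1, -41, 25, -44, -31, 10] -> 25
  [44, 22, -38, -28, 2, 29] -> [-28, 2, 29] -> [29, 2, -28] -> 29
  [-11, -39, 40, -19] -> [-19] -> [-19] -> -19
  [-34, -1, 6, -39, 10] -> [-39, 10] -> [10, -39] -> 10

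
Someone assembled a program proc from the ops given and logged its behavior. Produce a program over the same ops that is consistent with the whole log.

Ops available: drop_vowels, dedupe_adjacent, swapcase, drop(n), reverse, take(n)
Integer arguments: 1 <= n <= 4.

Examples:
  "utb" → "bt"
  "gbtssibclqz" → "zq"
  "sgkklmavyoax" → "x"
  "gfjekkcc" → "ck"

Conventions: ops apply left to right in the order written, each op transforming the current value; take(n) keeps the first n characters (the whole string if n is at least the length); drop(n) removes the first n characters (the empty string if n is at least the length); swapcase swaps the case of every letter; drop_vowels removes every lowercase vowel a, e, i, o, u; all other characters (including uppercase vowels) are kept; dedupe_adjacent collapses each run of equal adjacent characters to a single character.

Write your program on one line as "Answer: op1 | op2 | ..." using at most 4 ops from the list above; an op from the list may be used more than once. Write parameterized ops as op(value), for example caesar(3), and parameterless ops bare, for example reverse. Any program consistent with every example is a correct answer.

dedupe_adjacent | reverse | take(2) | drop_vowels

Check, running the answer program on each example:
  "utb" -> "utb" -> "btu" -> "bt" -> "bt"
  "gbtssibclqz" -> "gbtsibclqz" -> "zqlcbistbg" -> "zq" -> "zq"
  "sgkklmavyoax" -> "sgklmavyoax" -> "xaoyvamlkgs" -> "xa" -> "x"
  "gfjekkcc" -> "gfjekc" -> "ckejfg" -> "ck" -> "ck"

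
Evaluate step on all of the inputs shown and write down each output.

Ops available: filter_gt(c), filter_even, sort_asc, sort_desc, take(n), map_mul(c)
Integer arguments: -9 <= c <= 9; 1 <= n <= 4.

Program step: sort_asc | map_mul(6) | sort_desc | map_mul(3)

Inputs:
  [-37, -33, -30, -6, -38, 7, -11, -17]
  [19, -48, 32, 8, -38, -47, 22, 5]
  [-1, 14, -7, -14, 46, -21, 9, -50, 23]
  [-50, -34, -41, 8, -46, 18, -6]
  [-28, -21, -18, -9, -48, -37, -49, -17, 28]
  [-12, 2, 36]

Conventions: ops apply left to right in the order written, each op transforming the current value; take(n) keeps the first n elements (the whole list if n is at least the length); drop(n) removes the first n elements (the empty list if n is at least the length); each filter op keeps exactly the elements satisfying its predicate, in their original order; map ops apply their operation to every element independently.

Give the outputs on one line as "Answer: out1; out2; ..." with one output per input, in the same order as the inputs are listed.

Execution, op by op:
  [-37, -33, -30, -6, -38, 7, -11, -17] -> [-38, -37, -33, -30, -17, -11, -6, 7] -> [-228, -222, -198, -180, -102, -66, -36, 42] -> [42, -36, -66, -102, -180, -198, -222, -228] -> [126, -108, -198, -306, -540, -594, -666, -684]
  [19, -48, 32, 8, -38, -47, 22, 5] -> [-48, -47, -38, 5, 8, 19, 22, 32] -> [-288, -282, -228, 30, 48, 114, 132, 192] -> [192, 132, 114, 48, 30, -228, -282, -288] -> [576, 396, 342, 144, 90, -684, -846, -864]
  [-1, 14, -7, -14, 46, -21, 9, -50, 23] -> [-50, -21, -14, -7, -1, 9, 14, 23, 46] -> [-300, -126, -84, -42, -6, 54, 84, 138, 276] -> [276, 138, 84, 54, -6, -42, -84, -126, -300] -> [828, 414, 252, 162, -18, -126, -252, -378, -900]
  [-50, -34, -41, 8, -46, 18, -6] -> [-50, -46, -41, -34, -6, 8, 18] -> [-300, -276, -246, -204, -36, 48, 108] -> [108, 48, -36, -204, -246, -276, -300] -> [324, 144, -108, -612, -738, -828, -900]
  [-28, -21, -18, -9, -48, -37, -49, -17, 28] -> [-49, -48, -37, -28, -21, -18, -17, -9, 28] -> [-294, -288, -222, -168, -126, -108, -102, -54, 168] -> [168, -54, -102, -108, -126, -168, -222, -288, -294] -> [504, -162, -306, -324, -378, -504, -666, -864, -882]
  [-12, 2, 36] -> [-12, 2, 36] -> [-72, 12, 216] -> [216, 12, -72] -> [648, 36, -216]

[126, -108, -198, -306, -540, -594, -666, -684]; [576, 396, 342, 144, 90, -684, -846, -864]; [828, 414, 252, 162, -18, -126, -252, -378, -900]; [324, 144, -108, -612, -738, -828, -900]; [504, -162, -306, -324, -378, -504, -666, -864, -882]; [648, 36, -216]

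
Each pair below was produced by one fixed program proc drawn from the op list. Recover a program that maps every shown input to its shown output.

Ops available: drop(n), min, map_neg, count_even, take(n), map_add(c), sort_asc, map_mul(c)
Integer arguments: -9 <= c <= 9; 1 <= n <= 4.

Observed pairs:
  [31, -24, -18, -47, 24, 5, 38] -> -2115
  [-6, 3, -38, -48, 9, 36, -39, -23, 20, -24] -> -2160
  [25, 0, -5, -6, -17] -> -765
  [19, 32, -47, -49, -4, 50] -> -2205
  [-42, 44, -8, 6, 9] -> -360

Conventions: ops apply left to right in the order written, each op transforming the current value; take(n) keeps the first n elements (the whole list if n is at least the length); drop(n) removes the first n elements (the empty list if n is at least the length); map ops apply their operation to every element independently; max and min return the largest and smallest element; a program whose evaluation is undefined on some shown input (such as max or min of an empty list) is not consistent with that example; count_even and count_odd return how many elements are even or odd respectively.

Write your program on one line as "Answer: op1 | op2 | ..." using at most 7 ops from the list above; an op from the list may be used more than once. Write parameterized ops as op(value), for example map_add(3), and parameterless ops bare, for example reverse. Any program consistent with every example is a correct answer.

map_mul(-5) | map_mul(9) | drop(1) | drop(1) | map_neg | min

Check, running the answer program on each example:
  [31, -24, -18, -47, 24, 5, 38] -> [-155, 120, 90, 235, -120, -25, -190] -> [-1395, 1080, 810, 2115, -1080, -225, -1710] -> [1080, 810, 2115, -1080, -225, -1710] -> [810, 2115, -1080, -225, -1710] -> [-810, -2115, 1080, 225, 1710] -> -2115
  [-6, 3, -38, -48, 9, 36, -39, -23, 20, -24] -> [30, -15, 190, 240, -45, -180, 195, 115, -100, 120] -> [270, -135, 1710, 2160, -405, -1620, 1755, 1035, -900, 1080] -> [-135, 1710, 2160, -405, -1620, 1755, 1035, -900, 1080] -> [1710, 2160, -405, -1620, 1755, 1035, -900, 1080] -> [-1710, -2160, 405, 1620, -1755, -1035, 900, -1080] -> -2160
  [25, 0, -5, -6, -17] -> [-125, 0, 25, 30, 85] -> [-1125, 0, 225, 270, 765] -> [0, 225, 270, 765] -> [225, 270, 765] -> [-225, -270, -765] -> -765
  [19, 32, -47, -49, -4, 50] -> [-95, -160, 235, 245, 20, -250] -> [-855, -1440, 2115, 2205, 180, -2250] -> [-1440, 2115, 2205, 180, -2250] -> [2115, 2205, 180, -2250] -> [-2115, -2205, -180, 2250] -> -2205
  [-42, 44, -8, 6, 9] -> [210, -220, 40, -30, -45] -> [1890, -1980, 360, -270, -405] -> [-1980, 360, -270, -405] -> [360, -270, -405] -> [-360, 270, 405] -> -360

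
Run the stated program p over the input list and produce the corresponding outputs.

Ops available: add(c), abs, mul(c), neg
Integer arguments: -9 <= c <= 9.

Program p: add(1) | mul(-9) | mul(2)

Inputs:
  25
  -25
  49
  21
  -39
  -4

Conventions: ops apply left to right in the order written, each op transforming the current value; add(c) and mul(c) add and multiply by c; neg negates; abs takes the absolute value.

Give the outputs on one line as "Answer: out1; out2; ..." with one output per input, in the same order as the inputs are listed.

Execution, op by op:
  25 -> 26 -> -234 -> -468
  -25 -> -24 -> 216 -> 432
  49 -> 50 -> -450 -> -900
  21 -> 22 -> -198 -> -396
  -39 -> -38 -> 342 -> 684
  -4 -> -3 -> 27 -> 54

-468; 432; -900; -396; 684; 54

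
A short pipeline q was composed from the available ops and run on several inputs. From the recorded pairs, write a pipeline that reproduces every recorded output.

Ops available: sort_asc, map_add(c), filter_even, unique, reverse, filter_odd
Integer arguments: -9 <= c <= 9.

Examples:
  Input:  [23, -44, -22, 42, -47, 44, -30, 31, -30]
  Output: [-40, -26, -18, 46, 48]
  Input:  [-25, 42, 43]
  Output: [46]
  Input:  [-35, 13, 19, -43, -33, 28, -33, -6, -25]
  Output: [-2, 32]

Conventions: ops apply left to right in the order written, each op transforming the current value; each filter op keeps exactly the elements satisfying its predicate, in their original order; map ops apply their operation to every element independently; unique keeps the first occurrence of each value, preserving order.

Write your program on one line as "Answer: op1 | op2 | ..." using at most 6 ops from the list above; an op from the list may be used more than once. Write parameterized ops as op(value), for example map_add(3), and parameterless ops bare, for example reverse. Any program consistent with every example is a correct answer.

reverse | filter_even | map_add(1) | map_add(3) | unique | sort_asc

Check, running the answer program on each example:
  [23, -44, -22, 42, -47, 44, -30, 31, -30] -> [-30, 31, -30, 44, -47, 42, -22, -44, 23] -> [-30, -30, 44, 42, -22, -44] -> [-29, -29, 45, 43, -21, -43] -> [-26, -26, 48, 46, -18, -40] -> [-26, 48, 46, -18, -40] -> [-40, -26, -18, 46, 48]
  [-25, 42, 43] -> [43, 42, -25] -> [42] -> [43] -> [46] -> [46] -> [46]
  [-35, 13, 19, -43, -33, 28, -33, -6, -25] -> [-25, -6, -33, 28, -33, -43, 19, 13, -35] -> [-6, 28] -> [-5, 29] -> [-2, 32] -> [-2, 32] -> [-2, 32]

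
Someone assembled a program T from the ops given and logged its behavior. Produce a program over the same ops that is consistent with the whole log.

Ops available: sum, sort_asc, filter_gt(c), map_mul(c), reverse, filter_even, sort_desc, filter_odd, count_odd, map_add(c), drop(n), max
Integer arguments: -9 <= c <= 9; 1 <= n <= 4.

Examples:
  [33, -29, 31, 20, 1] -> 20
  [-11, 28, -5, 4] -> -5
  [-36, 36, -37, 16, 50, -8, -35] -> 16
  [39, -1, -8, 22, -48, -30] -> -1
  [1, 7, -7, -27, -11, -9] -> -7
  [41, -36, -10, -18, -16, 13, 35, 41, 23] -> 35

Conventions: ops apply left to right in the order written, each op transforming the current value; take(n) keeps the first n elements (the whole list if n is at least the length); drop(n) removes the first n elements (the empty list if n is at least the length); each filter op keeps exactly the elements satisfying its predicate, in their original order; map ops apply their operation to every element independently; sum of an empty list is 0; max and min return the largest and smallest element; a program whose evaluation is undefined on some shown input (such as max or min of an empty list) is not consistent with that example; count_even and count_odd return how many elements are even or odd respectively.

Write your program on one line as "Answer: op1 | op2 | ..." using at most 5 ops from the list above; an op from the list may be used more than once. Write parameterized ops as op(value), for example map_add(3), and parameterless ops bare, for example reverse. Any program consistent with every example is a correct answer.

reverse | sort_asc | sort_desc | drop(2) | max

Check, running the answer program on each example:
  [33, -29, 31, 20, 1] -> [1, 20, 31, -29, 33] -> [-29, 1, 20, 31, 33] -> [33, 31, 20, 1, -29] -> [20, 1, -29] -> 20
  [-11, 28, -5, 4] -> [4, -5, 28, -11] -> [-11, -5, 4, 28] -> [28, 4, -5, -11] -> [-5, -11] -> -5
  [-36, 36, -37, 16, 50, -8, -35] -> [-35, -8, 50, 16, -37, 36, -36] -> [-37, -36, -35, -8, 16, 36, 50] -> [50, 36, 16, -8, -35, -36, -37] -> [16, -8, -35, -36, -37] -> 16
  [39, -1, -8, 22, -48, -30] -> [-30, -48, 22, -8, -1, 39] -> [-48, -30, -8, -1, 22, 39] -> [39, 22, -1, -8, -30, -48] -> [-1, -8, -30, -48] -> -1
  [1, 7, -7, -27, -11, -9] -> [-9, -11, -27, -7, 7, 1] -> [-27, -11, -9, -7, 1, 7] -> [7, 1, -7, -9, -11, -27] -> [-7, -9, -11, -27] -> -7
  [41, -36, -10, -18, -16, 13, 35, 41, 23] -> [23, 41, 35, 13, -16, -18, -10, -36, 41] -> [-36, -18, -16, -10, 13, 23, 35, 41, 41] -> [41, 41, 35, 23, 13, -10, -16, -18, -36] -> [35, 23, 13, -10, -16, -18, -36] -> 35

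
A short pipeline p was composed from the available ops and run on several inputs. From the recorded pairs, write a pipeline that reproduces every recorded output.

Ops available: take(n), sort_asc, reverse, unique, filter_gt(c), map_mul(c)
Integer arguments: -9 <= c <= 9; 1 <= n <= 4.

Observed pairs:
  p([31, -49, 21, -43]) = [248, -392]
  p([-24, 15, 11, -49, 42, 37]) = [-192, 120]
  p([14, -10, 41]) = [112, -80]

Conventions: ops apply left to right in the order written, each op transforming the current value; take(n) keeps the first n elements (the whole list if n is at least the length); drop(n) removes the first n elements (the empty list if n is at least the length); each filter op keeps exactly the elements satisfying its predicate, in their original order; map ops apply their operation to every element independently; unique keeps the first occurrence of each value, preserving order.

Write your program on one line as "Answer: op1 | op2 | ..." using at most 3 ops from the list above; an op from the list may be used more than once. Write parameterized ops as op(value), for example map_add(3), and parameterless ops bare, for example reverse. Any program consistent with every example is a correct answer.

take(3) | map_mul(8) | take(2)

Check, running the answer program on each example:
  [31, -49, 21, -43] -> [31, -49, 21] -> [248, -392, 168] -> [248, -392]
  [-24, 15, 11, -49, 42, 37] -> [-24, 15, 11] -> [-192, 120, 88] -> [-192, 120]
  [14, -10, 41] -> [14, -10, 41] -> [112, -80, 328] -> [112, -80]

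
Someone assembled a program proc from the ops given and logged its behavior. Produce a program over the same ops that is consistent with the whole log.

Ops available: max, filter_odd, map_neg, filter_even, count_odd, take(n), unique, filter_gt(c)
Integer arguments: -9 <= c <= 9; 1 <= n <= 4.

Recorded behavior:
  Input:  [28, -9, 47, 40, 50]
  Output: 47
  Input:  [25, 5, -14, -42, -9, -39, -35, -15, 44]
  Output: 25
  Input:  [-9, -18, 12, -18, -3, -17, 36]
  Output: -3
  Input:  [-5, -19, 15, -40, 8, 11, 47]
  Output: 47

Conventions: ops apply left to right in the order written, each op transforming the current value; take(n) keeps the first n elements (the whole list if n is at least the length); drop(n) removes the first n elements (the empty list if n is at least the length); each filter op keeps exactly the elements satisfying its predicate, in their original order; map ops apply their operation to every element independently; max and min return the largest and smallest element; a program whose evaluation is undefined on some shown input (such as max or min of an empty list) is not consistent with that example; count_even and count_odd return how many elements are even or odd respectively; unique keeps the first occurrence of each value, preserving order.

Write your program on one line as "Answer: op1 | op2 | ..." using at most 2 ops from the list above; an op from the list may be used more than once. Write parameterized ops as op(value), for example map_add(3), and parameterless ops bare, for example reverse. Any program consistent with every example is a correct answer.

filter_odd | max

Check, running the answer program on each example:
  [28, -9, 47, 40, 50] -> [-9, 47] -> 47
  [25, 5, -14, -42, -9, -39, -35, -15, 44] -> [25, 5, -9, -39, -35, -15] -> 25
  [-9, -18, 12, -18, -3, -17, 36] -> [-9, -3, -17] -> -3
  [-5, -19, 15, -40, 8, 11, 47] -> [-5, -19, 15, 11, 47] -> 47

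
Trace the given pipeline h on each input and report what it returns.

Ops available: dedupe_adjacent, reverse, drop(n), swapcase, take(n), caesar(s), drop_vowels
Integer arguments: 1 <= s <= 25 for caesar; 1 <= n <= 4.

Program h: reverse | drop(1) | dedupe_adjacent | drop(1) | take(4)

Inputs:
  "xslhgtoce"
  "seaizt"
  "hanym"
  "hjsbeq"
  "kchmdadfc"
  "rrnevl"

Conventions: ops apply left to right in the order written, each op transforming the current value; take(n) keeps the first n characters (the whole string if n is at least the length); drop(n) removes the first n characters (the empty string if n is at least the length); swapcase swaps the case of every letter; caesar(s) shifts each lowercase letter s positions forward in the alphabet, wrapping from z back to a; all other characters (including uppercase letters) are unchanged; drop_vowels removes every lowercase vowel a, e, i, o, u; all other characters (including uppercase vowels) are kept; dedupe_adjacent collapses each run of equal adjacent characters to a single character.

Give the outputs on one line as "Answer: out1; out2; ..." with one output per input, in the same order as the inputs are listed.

"otgh"; "iaes"; "nah"; "bsjh"; "dadm"; "enr"

Execution, op by op:
  "xslhgtoce" -> "ecotghlsx" -> "cotghlsx" -> "cotghlsx" -> "otghlsx" -> "otgh"
  "seaizt" -> "tziaes" -> "ziaes" -> "ziaes" -> "iaes" -> "iaes"
  "hanym" -> "mynah" -> "ynah" -> "ynah" -> "nah" -> "nah"
  "hjsbeq" -> "qebsjh" -> "ebsjh" -> "ebsjh" -> "bsjh" -> "bsjh"
  "kchmdadfc" -> "cfdadmhck" -> "fdadmhck" -> "fdadmhck" -> "dadmhck" -> "dadm"
  "rrnevl" -> "lvenrr" -> "venrr" -> "venr" -> "enr" -> "enr"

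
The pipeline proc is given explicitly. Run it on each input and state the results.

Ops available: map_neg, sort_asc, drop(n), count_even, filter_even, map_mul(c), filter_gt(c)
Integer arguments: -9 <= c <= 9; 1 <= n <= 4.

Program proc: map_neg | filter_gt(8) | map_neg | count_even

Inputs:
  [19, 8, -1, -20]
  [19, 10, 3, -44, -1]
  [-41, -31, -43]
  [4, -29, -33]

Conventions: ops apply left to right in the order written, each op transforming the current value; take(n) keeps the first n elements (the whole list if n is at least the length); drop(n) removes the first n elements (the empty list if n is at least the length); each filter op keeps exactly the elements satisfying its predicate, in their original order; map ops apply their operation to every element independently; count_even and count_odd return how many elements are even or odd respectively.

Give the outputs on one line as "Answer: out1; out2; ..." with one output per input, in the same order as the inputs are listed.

1; 1; 0; 0

Execution, op by op:
  [19, 8, -1, -20] -> [-19, -8, 1, 20] -> [20] -> [-20] -> 1
  [19, 10, 3, -44, -1] -> [-19, -10, -3, 44, 1] -> [44] -> [-44] -> 1
  [-41, -31, -43] -> [41, 31, 43] -> [41, 31, 43] -> [-41, -31, -43] -> 0
  [4, -29, -33] -> [-4, 29, 33] -> [29, 33] -> [-29, -33] -> 0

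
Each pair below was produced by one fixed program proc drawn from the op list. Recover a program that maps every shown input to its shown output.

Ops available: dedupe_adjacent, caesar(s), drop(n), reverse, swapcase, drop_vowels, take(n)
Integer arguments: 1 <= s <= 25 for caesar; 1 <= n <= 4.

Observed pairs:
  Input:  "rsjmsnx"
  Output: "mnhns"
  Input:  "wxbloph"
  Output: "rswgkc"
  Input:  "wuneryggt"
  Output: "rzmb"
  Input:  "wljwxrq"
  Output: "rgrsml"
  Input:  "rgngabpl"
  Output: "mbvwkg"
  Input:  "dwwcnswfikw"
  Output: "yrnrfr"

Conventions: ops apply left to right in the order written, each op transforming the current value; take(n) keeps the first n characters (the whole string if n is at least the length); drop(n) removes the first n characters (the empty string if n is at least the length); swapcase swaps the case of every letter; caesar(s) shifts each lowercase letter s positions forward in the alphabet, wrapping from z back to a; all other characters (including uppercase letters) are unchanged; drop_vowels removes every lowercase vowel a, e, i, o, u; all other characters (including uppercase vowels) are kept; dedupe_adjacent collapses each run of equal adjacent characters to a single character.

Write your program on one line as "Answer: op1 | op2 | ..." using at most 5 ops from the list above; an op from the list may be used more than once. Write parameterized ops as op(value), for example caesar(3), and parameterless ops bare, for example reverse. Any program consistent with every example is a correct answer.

caesar(6) | drop_vowels | caesar(15) | drop_vowels | dedupe_adjacent

Check, running the answer program on each example:
  "rsjmsnx" -> "xypsytd" -> "xypsytd" -> "mnehnis" -> "mnhns" -> "mnhns"
  "wxbloph" -> "cdhruvn" -> "cdhrvn" -> "rswgkc" -> "rswgkc" -> "rswgkc"
  "wuneryggt" -> "catkxemmz" -> "ctkxmmz" -> "rizmbbo" -> "rzmbb" -> "rzmb"
  "wljwxrq" -> "crpcdxw" -> "crpcdxw" -> "rgersml" -> "rgrsml" -> "rgrsml"
  "rgngabpl" -> "xmtmghvr" -> "xmtmghvr" -> "mbibvwkg" -> "mbbvwkg" -> "mbvwkg"
  "dwwcnswfikw" -> "jccitycloqc" -> "jcctyclqc" -> "yrrinrafr" -> "yrrnrfr" -> "yrnrfr"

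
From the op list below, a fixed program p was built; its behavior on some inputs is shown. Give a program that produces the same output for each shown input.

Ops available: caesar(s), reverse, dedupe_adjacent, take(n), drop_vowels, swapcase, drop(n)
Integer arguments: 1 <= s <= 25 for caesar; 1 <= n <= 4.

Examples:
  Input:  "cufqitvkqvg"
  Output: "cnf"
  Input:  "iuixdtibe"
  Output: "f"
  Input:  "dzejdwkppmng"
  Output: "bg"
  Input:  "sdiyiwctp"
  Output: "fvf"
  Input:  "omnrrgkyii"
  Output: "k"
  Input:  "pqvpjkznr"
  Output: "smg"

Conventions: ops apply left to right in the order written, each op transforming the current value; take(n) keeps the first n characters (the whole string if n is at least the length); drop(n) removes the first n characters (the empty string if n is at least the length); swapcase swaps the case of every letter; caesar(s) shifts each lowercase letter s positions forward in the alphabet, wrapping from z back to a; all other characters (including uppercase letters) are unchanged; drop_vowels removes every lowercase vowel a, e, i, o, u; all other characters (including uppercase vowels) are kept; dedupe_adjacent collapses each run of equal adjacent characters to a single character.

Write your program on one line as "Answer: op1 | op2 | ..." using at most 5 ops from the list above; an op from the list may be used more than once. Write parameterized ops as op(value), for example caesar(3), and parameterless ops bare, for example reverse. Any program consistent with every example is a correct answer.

drop(2) | caesar(11) | take(3) | caesar(12) | drop_vowels

Check, running the answer program on each example:
  "cufqitvkqvg" -> "fqitvkqvg" -> "qbtegvbgr" -> "qbt" -> "cnf" -> "cnf"
  "iuixdtibe" -> "ixdtibe" -> "tioetmp" -> "tio" -> "fua" -> "f"
  "dzejdwkppmng" -> "ejdwkppmng" -> "puohvaaxyr" -> "puo" -> "bga" -> "bg"
  "sdiyiwctp" -> "iyiwctp" -> "tjthnea" -> "tjt" -> "fvf" -> "fvf"
  "omnrrgkyii" -> "nrrgkyii" -> "yccrvjtt" -> "ycc" -> "koo" -> "k"
  "pqvpjkznr" -> "vpjkznr" -> "gauvkyc" -> "gau" -> "smg" -> "smg"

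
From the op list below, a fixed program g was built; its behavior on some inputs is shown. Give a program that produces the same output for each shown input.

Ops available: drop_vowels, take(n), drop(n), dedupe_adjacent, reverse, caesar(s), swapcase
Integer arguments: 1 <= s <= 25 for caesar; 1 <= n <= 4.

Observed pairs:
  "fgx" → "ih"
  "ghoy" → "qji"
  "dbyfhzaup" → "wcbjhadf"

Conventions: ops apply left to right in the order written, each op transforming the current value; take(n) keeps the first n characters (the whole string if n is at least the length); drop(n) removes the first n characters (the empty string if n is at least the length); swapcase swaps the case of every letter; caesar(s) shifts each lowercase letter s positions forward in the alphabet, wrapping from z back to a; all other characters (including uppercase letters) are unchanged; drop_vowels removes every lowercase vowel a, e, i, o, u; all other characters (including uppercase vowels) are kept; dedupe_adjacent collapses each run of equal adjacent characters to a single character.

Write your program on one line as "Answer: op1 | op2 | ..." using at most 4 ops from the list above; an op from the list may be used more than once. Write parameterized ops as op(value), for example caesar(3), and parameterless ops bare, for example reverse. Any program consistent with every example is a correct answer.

caesar(2) | reverse | drop(1)

Check, running the answer program on each example:
  "fgx" -> "hiz" -> "zih" -> "ih"
  "ghoy" -> "ijqa" -> "aqji" -> "qji"
  "dbyfhzaup" -> "fdahjbcwr" -> "rwcbjhadf" -> "wcbjhadf"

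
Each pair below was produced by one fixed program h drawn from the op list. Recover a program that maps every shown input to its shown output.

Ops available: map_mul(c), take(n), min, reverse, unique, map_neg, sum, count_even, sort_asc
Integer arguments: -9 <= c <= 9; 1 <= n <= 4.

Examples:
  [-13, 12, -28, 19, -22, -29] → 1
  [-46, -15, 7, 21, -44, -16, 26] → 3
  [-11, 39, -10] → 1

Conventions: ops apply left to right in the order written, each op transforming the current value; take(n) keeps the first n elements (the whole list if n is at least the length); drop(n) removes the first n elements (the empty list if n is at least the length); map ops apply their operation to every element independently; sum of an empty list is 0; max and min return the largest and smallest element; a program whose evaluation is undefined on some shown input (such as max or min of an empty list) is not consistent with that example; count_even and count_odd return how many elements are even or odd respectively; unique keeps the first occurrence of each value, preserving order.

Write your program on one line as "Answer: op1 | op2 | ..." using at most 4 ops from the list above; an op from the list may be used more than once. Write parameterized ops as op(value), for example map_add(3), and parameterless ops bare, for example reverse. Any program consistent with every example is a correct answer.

reverse | take(3) | count_even

Check, running the answer program on each example:
  [-13, 12, -28, 19, -22, -29] -> [-29, -22, 19, -28, 12, -13] -> [-29, -22, 19] -> 1
  [-46, -15, 7, 21, -44, -16, 26] -> [26, -16, -44, 21, 7, -15, -46] -> [26, -16, -44] -> 3
  [-11, 39, -10] -> [-10, 39, -11] -> [-10, 39, -11] -> 1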